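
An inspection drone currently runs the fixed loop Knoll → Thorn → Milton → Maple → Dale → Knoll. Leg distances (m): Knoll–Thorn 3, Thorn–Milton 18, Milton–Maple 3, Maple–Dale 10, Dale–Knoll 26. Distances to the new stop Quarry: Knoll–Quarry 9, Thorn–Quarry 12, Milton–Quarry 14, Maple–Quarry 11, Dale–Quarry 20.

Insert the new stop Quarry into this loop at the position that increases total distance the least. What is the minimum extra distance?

Insertion cost between consecutive stops i–j is d(i,Quarry) + d(Quarry,j) − d(i,j):
  between Knoll and Thorn: 9 + 12 − 3 = 18
  between Thorn and Milton: 12 + 14 − 18 = 8
  between Milton and Maple: 14 + 11 − 3 = 22
  between Maple and Dale: 11 + 20 − 10 = 21
  between Dale and Knoll: 20 + 9 − 26 = 3
Cheapest insertion is between Dale and Knoll, adding 3.
New total = 60 + 3 = 63.

Minimum extra distance: 3 m, inserting Quarry between Dale and Knoll.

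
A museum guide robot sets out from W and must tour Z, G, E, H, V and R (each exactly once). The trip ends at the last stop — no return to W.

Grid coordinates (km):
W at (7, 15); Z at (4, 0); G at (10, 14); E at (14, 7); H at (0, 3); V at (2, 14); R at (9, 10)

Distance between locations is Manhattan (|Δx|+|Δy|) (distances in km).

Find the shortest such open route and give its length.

There are 6! = 720 possible orderings.
W→Z→G→E→H→V→R: 18+20+11+18+13+11 = 91
W→Z→G→E→H→R→V: 18+20+11+18+16+11 = 94
W→Z→G→E→V→H→R: 18+20+11+19+13+16 = 97
W→Z→G→E→V→R→H: 18+20+11+19+11+16 = 95
W→Z→G→E→R→H→V: 18+20+11+8+16+13 = 86
W→Z→G→E→R→V→H: 18+20+11+8+11+13 = 81
W→Z→G→H→E→V→R: 18+20+21+18+19+11 = 107
W→Z→G→H→E→R→V: 18+20+21+18+8+11 = 96
… (712 more)
W→V→G→R→E→Z→H: 6+8+5+8+17+7 = 51  ← best
The minimum is 51.
One shortest path: W → V → G → R → E → Z → H.

Minimum one-way distance = 51 km.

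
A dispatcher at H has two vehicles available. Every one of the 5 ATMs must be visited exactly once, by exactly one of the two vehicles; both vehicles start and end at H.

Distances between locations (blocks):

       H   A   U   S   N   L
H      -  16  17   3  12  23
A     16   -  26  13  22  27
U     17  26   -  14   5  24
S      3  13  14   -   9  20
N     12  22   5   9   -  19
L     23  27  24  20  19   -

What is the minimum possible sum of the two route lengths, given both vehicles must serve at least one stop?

Check every non-empty split of the stops between the two vehicles; for each half take its own optimal tour:
  {A} + {U, S, N, L}: 32 + 64 = 96
  {U} + {A, S, N, L}: 34 + 74 = 108
  {A, U} + {S, N, L}: 59 + 54 = 113
  {S} + {A, U, N, L}: 6 + 84 = 90
  {A, S} + {U, N, L}: 32 + 64 = 96
  {U, S} + {A, N, L}: 34 + 74 = 108
  … (15 splits in total)
Best: vehicle 1 H → S → H = 6; vehicle 2 H → A → L → U → N → H = 84; combined 90.

90 blocks — the smallest possible combined total.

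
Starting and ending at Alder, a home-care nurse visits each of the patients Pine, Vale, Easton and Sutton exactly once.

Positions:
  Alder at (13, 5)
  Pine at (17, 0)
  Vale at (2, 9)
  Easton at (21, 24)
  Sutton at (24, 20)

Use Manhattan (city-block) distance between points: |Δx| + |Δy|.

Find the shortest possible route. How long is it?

With 4 stops there are 4!/2 = 12 distinct round trips (a route and its reverse cost the same).
Alder - Pine - Vale - Easton - Sutton - Alder: 9+24+34+7+26 = 100
Alder - Pine - Vale - Sutton - Easton - Alder: 9+24+33+7+27 = 100
Alder - Pine - Easton - Vale - Sutton - Alder: 9+28+34+33+26 = 130
Alder - Pine - Easton - Sutton - Vale - Alder: 9+28+7+33+15 = 92
Alder - Pine - Sutton - Vale - Easton - Alder: 9+27+33+34+27 = 130
Alder - Pine - Sutton - Easton - Vale - Alder: 9+27+7+34+15 = 92
Alder - Vale - Pine - Easton - Sutton - Alder: 15+24+28+7+26 = 100
Alder - Vale - Pine - Sutton - Easton - Alder: 15+24+27+7+27 = 100
Alder - Vale - Easton - Pine - Sutton - Alder: 15+34+28+27+26 = 130
Alder - Vale - Sutton - Pine - Easton - Alder: 15+33+27+28+27 = 130
Alder - Easton - Pine - Vale - Sutton - Alder: 27+28+24+33+26 = 138
Alder - Easton - Vale - Pine - Sutton - Alder: 27+34+24+27+26 = 138
The minimum is 92.
One optimal route: Alder → Pine → Easton → Sutton → Vale → Alder (or its reverse).

Minimum total distance: 92.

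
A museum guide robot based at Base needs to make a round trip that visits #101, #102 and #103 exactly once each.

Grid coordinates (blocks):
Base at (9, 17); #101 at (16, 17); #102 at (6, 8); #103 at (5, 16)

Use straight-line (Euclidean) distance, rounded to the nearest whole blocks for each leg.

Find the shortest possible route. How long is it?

32 blocks — the shortest possible round trip.

There are 3 distinct closed tours to check (reversals are equivalent).
Base→#101→#102→#103→Base: 7+13+8+4 = 32
Base→#101→#103→#102→Base: 7+11+8+9 = 35
Base→#102→#101→#103→Base: 9+13+11+4 = 37
The minimum is 32.
One optimal route: Base → #101 → #102 → #103 → Base (or its reverse).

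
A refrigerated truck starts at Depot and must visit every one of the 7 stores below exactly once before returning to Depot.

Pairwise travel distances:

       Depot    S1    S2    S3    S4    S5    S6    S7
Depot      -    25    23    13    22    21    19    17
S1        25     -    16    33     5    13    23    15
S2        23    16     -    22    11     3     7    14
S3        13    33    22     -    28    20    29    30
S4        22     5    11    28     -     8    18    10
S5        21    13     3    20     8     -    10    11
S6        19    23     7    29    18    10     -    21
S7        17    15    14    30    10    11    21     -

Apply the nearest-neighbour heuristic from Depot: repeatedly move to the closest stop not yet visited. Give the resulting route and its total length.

Total distance 98 via the nearest-neighbour route Depot → S3 → S5 → S2 → S6 → S4 → S1 → S7 → Depot.

At Depot the remaining stops are S3 13, S7 17, S6 19, S5 21, S4 22, S2 23, S1 25; go to S3.
At S3 the remaining stops are S5 20, S2 22, S4 28, S6 29, S7 30, S1 33; go to S5.
At S5 the remaining stops are S2 3, S4 8, S6 10, S7 11, S1 13; go to S2.
At S2 the remaining stops are S6 7, S4 11, S7 14, S1 16; go to S6.
At S6 the remaining stops are S4 18, S7 21, S1 23; go to S4.
At S4 the remaining stops are S1 5, S7 10; go to S1.
At S1 the remaining stops are S7 15; go to S7.
Return S7→Depot: 17.
Total = 13 + 20 + 3 + 7 + 18 + 5 + 15 + 17 = 98.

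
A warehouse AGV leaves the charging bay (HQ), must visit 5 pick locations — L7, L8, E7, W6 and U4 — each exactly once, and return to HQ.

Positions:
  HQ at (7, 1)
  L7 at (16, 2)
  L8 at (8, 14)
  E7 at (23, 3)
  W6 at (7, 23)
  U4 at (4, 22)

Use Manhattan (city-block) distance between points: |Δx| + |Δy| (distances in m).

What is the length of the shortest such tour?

With 5 stops there are 5!/2 = 60 distinct round trips (a route and its reverse cost the same).
HQ → L7 → L8 → E7 → W6 → U4 → HQ: 10+20+26+36+4+24 = 120
HQ → L7 → L8 → E7 → U4 → W6 → HQ: 10+20+26+38+4+22 = 120
HQ → L7 → L8 → W6 → E7 → U4 → HQ: 10+20+10+36+38+24 = 138
HQ → L7 → L8 → W6 → U4 → E7 → HQ: 10+20+10+4+38+18 = 100
HQ → L7 → L8 → U4 → E7 → W6 → HQ: 10+20+12+38+36+22 = 138
HQ → L7 → L8 → U4 → W6 → E7 → HQ: 10+20+12+4+36+18 = 100
HQ → L7 → E7 → L8 → W6 → U4 → HQ: 10+8+26+10+4+24 = 82
HQ → L7 → E7 → L8 → U4 → W6 → HQ: 10+8+26+12+4+22 = 82
HQ → L7 → E7 → W6 → L8 → U4 → HQ: 10+8+36+10+12+24 = 100
HQ → L7 → E7 → W6 → U4 → L8 → HQ: 10+8+36+4+12+14 = 84
HQ → L7 → E7 → U4 → L8 → W6 → HQ: 10+8+38+12+10+22 = 100
HQ → L7 → E7 → U4 → W6 → L8 → HQ: 10+8+38+4+10+14 = 84
HQ → L7 → W6 → L8 → E7 → U4 → HQ: 10+30+10+26+38+24 = 138
HQ → L7 → W6 → L8 → U4 → E7 → HQ: 10+30+10+12+38+18 = 118
… (46 more)
The minimum is 82.
One optimal route: HQ → L7 → E7 → L8 → W6 → U4 → HQ (or its reverse).

Minimum total distance: 82 m.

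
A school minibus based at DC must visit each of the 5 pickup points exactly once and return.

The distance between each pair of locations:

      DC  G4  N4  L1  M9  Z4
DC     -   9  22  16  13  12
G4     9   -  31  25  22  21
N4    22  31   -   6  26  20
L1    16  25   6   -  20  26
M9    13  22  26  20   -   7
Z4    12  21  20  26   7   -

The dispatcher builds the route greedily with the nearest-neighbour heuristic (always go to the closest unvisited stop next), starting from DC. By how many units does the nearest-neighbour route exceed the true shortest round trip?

5 longer than the optimal tour.

DC: G4=9, Z4=12, M9=13, L1=16, N4=22 ⇒ G4
G4: Z4=21, M9=22, L1=25, N4=31 ⇒ Z4
Z4: M9=7, N4=20, L1=26 ⇒ M9
M9: L1=20, N4=26 ⇒ L1
L1: N4=6 ⇒ N4
NN route DC → G4 → Z4 → M9 → L1 → N4 → DC costs 85.
Optimal: DC → G4 → L1 → N4 → Z4 → M9 → DC costs 80 (by enumerating all 60 distinct tours).
Excess = 85 − 80 = 5.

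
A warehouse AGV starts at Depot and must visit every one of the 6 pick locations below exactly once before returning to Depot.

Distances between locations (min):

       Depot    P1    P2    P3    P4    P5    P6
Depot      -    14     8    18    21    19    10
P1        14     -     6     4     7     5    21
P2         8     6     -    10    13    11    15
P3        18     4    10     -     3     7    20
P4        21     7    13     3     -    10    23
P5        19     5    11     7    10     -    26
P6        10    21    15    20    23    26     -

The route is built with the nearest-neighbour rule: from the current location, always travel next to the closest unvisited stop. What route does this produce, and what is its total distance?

Total distance 67 min via the nearest-neighbour route Depot → P2 → P1 → P3 → P4 → P5 → P6 → Depot.

At Depot the remaining stops are P2 8, P6 10, P1 14, P3 18, P5 19, P4 21; go to P2.
At P2 the remaining stops are P1 6, P3 10, P5 11, P4 13, P6 15; go to P1.
At P1 the remaining stops are P3 4, P5 5, P4 7, P6 21; go to P3.
At P3 the remaining stops are P4 3, P5 7, P6 20; go to P4.
At P4 the remaining stops are P5 10, P6 23; go to P5.
At P5 the remaining stops are P6 26; go to P6.
Return P6→Depot: 10.
Total = 8 + 6 + 4 + 3 + 10 + 26 + 10 = 67.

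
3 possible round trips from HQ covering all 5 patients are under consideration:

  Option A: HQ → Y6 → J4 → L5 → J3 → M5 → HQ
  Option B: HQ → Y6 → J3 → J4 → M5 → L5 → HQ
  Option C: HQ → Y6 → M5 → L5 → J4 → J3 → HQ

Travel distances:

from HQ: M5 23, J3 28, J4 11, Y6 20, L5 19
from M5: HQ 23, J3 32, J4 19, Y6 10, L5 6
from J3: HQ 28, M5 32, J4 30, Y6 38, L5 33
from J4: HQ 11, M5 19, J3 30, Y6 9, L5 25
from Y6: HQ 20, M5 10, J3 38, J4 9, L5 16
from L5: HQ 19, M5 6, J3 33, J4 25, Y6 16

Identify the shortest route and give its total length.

Option A: 20 + 9 + 25 + 33 + 32 + 23 = 142
Option B: 20 + 38 + 30 + 19 + 6 + 19 = 132
Option C: 20 + 10 + 6 + 25 + 30 + 28 = 119

119 — Option C is the shortest.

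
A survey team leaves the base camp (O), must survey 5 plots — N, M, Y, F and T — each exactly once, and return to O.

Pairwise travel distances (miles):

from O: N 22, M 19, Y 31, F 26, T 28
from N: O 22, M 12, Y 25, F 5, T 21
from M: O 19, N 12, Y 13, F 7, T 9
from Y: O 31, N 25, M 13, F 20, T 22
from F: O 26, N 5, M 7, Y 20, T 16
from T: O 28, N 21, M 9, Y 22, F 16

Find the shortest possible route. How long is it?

With 5 stops there are 5!/2 = 60 distinct round trips (a route and its reverse cost the same).
O - N - M - Y - F - T - O: 22+12+13+20+16+28 = 111
O - N - M - Y - T - F - O: 22+12+13+22+16+26 = 111
O - N - M - F - Y - T - O: 22+12+7+20+22+28 = 111
O - N - M - F - T - Y - O: 22+12+7+16+22+31 = 110
O - N - M - T - Y - F - O: 22+12+9+22+20+26 = 111
O - N - M - T - F - Y - O: 22+12+9+16+20+31 = 110
O - N - Y - M - F - T - O: 22+25+13+7+16+28 = 111
O - N - Y - M - T - F - O: 22+25+13+9+16+26 = 111
O - N - Y - F - M - T - O: 22+25+20+7+9+28 = 111
O - N - Y - F - T - M - O: 22+25+20+16+9+19 = 111
O - N - Y - T - M - F - O: 22+25+22+9+7+26 = 111
O - N - Y - T - F - M - O: 22+25+22+16+7+19 = 111
O - N - F - M - Y - T - O: 22+5+7+13+22+28 = 97
O - N - F - M - T - Y - O: 22+5+7+9+22+31 = 96
… (46 more)
The minimum is 96.
One optimal route: O → N → F → M → T → Y → O (or its reverse).

Minimum total distance: 96 miles.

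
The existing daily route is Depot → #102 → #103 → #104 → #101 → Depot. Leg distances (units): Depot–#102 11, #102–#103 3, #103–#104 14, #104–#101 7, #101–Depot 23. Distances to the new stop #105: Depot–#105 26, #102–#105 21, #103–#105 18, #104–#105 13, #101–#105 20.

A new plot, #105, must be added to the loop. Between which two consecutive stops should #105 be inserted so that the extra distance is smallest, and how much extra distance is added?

Insertion cost between consecutive stops i–j is d(i,#105) + d(#105,j) − d(i,j):
  between Depot and #102: 26 + 21 − 11 = 36
  between #102 and #103: 21 + 18 − 3 = 36
  between #103 and #104: 18 + 13 − 14 = 17
  between #104 and #101: 13 + 20 − 7 = 26
  between #101 and Depot: 20 + 26 − 23 = 23
Cheapest insertion is between #103 and #104, adding 17.
New total = 58 + 17 = 75.

Minimum extra distance: 17, inserting #105 between #103 and #104.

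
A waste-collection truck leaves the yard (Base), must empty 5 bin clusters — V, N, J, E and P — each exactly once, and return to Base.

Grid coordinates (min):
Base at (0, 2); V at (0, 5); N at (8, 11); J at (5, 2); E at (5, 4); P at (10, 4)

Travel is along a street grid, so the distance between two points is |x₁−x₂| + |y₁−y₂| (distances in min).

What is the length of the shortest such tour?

Minimum total distance: 38 min.

Base → V → N → J → E → P → Base: 3+14+12+2+5+12 = 48
Base → V → N → J → P → E → Base: 3+14+12+7+5+7 = 48
Base → V → N → E → J → P → Base: 3+14+10+2+7+12 = 48
Base → V → N → E → P → J → Base: 3+14+10+5+7+5 = 44
Base → V → N → P → J → E → Base: 3+14+9+7+2+7 = 42
Base → V → N → P → E → J → Base: 3+14+9+5+2+5 = 38
Base → V → J → N → E → P → Base: 3+8+12+10+5+12 = 50
Base → V → J → N → P → E → Base: 3+8+12+9+5+7 = 44
Base → V → J → E → N → P → Base: 3+8+2+10+9+12 = 44
Base → V → J → E → P → N → Base: 3+8+2+5+9+17 = 44
Base → V → J → P → N → E → Base: 3+8+7+9+10+7 = 44
Base → V → J → P → E → N → Base: 3+8+7+5+10+17 = 50
Base → V → E → N → J → P → Base: 3+6+10+12+7+12 = 50
Base → V → E → N → P → J → Base: 3+6+10+9+7+5 = 40
… (46 more)
The minimum is 38.
One optimal route: Base → V → N → P → E → J → Base (or its reverse).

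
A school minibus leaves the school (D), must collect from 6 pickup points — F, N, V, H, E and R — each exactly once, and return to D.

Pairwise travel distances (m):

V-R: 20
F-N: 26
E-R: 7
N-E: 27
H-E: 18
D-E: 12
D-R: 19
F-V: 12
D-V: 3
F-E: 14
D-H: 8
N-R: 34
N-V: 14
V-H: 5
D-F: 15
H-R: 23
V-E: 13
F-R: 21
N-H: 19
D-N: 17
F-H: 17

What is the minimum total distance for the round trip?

D → F → N → V → H → E → R → D: 15+26+14+5+18+7+19 = 104
D → F → N → V → H → R → E → D: 15+26+14+5+23+7+12 = 102
D → F → N → V → E → H → R → D: 15+26+14+13+18+23+19 = 128
D → F → N → V → E → R → H → D: 15+26+14+13+7+23+8 = 106
D → F → N → V → R → H → E → D: 15+26+14+20+23+18+12 = 128
D → F → N → V → R → E → H → D: 15+26+14+20+7+18+8 = 108
D → F → N → H → V → E → R → D: 15+26+19+5+13+7+19 = 104
D → F → N → H → V → R → E → D: 15+26+19+5+20+7+12 = 104
… (352 more)
D → N → V → H → F → E → R → D: 17+14+5+17+14+7+19 = 93  ← best
The minimum is 93.
One optimal route: D → N → V → H → F → E → R → D (or its reverse).

93 m — the shortest possible round trip.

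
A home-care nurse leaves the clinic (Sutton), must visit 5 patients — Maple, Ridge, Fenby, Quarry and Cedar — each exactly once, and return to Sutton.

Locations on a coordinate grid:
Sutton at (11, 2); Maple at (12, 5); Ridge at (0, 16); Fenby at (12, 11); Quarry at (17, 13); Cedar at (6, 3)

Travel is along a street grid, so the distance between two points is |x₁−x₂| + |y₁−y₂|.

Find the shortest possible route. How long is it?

There are 60 distinct closed tours to check (reversals are equivalent).
Sutton→Maple→Ridge→Fenby→Quarry→Cedar→Sutton: 4+23+17+7+21+6 = 78
Sutton→Maple→Ridge→Fenby→Cedar→Quarry→Sutton: 4+23+17+14+21+17 = 96
Sutton→Maple→Ridge→Quarry→Fenby→Cedar→Sutton: 4+23+20+7+14+6 = 74
Sutton→Maple→Ridge→Quarry→Cedar→Fenby→Sutton: 4+23+20+21+14+10 = 92
Sutton→Maple→Ridge→Cedar→Fenby→Quarry→Sutton: 4+23+19+14+7+17 = 84
Sutton→Maple→Ridge→Cedar→Quarry→Fenby→Sutton: 4+23+19+21+7+10 = 84
Sutton→Maple→Fenby→Ridge→Quarry→Cedar→Sutton: 4+6+17+20+21+6 = 74
Sutton→Maple→Fenby→Ridge→Cedar→Quarry→Sutton: 4+6+17+19+21+17 = 84
Sutton→Maple→Fenby→Quarry→Ridge→Cedar→Sutton: 4+6+7+20+19+6 = 62
Sutton→Maple→Fenby→Quarry→Cedar→Ridge→Sutton: 4+6+7+21+19+25 = 82
Sutton→Maple→Fenby→Cedar→Ridge→Quarry→Sutton: 4+6+14+19+20+17 = 80
Sutton→Maple→Fenby→Cedar→Quarry→Ridge→Sutton: 4+6+14+21+20+25 = 90
Sutton→Maple→Quarry→Ridge→Fenby→Cedar→Sutton: 4+13+20+17+14+6 = 74
Sutton→Maple→Quarry→Ridge→Cedar→Fenby→Sutton: 4+13+20+19+14+10 = 80
… (46 more)
The minimum is 62.
One optimal route: Sutton → Maple → Fenby → Quarry → Ridge → Cedar → Sutton (or its reverse).

62 — the shortest possible round trip.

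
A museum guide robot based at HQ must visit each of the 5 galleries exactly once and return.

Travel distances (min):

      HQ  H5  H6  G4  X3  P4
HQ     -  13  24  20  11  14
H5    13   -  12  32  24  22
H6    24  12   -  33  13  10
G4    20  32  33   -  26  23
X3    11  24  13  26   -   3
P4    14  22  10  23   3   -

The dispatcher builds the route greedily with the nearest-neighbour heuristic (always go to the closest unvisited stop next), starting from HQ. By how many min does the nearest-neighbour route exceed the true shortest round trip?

Excess over optimum: 4 min.

From HQ: X3=11, H5=13, P4=14, G4=20, H6=24 → choose X3 (11).
From X3: P4=3, H6=13, H5=24, G4=26 → choose P4 (3).
From P4: H6=10, H5=22, G4=23 → choose H6 (10).
From H6: H5=12, G4=33 → choose H5 (12).
From H5: G4=32 → choose G4 (32).
NN route HQ → X3 → P4 → H6 → H5 → G4 → HQ costs 88.
Optimal: HQ → H5 → H6 → X3 → P4 → G4 → HQ costs 84 (by enumerating all 60 distinct tours).
Excess = 88 − 84 = 4.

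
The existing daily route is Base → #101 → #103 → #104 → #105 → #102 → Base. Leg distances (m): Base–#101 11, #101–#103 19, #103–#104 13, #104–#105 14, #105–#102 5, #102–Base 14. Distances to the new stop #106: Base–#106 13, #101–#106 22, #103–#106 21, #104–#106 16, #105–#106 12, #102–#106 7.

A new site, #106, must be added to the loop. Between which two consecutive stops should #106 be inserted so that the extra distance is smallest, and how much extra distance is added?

Minimum extra distance: 6 m, inserting #106 between #102 and Base.

Insertion cost between consecutive stops i–j is d(i,#106) + d(#106,j) − d(i,j):
  between Base and #101: 13 + 22 − 11 = 24
  between #101 and #103: 22 + 21 − 19 = 24
  between #103 and #104: 21 + 16 − 13 = 24
  between #104 and #105: 16 + 12 − 14 = 14
  between #105 and #102: 12 + 7 − 5 = 14
  between #102 and Base: 7 + 13 − 14 = 6
Cheapest insertion is between #102 and Base, adding 6.
New total = 76 + 6 = 82.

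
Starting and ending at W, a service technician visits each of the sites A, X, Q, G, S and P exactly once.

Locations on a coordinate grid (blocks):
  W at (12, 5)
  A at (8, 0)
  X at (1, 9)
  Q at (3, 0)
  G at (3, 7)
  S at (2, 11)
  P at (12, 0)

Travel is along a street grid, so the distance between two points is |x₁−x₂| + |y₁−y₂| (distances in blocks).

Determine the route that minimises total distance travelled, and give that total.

Shortest round trip = 44 blocks.

There are 360 distinct closed tours to check (reversals are equivalent).
W-A-X-Q-G-S-P-W: 9+16+11+7+5+21+5 = 74
W-A-X-Q-G-P-S-W: 9+16+11+7+16+21+16 = 96
W-A-X-Q-S-G-P-W: 9+16+11+12+5+16+5 = 74
W-A-X-Q-S-P-G-W: 9+16+11+12+21+16+11 = 96
W-A-X-Q-P-G-S-W: 9+16+11+9+16+5+16 = 82
W-A-X-Q-P-S-G-W: 9+16+11+9+21+5+11 = 82
W-A-X-G-Q-S-P-W: 9+16+4+7+12+21+5 = 74
W-A-X-G-Q-P-S-W: 9+16+4+7+9+21+16 = 82
… (352 more)
W-X-S-G-Q-A-P-W: 15+3+5+7+5+4+5 = 44  ← best
The minimum is 44.
One optimal route: W → X → S → G → Q → A → P → W (or its reverse).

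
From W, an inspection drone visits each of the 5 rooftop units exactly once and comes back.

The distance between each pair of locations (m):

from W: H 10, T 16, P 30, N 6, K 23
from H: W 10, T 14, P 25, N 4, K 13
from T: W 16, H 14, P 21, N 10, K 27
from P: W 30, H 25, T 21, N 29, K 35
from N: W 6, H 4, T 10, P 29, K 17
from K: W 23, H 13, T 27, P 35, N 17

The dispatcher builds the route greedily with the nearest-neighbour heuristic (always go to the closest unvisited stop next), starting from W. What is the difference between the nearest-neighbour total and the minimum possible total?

Excess over optimum: 6 m.

W: N=6, H=10, T=16, K=23, P=30 ⇒ N
N: H=4, T=10, K=17, P=29 ⇒ H
H: K=13, T=14, P=25 ⇒ K
K: T=27, P=35 ⇒ T
T: P=21 ⇒ P
NN route W → N → H → K → T → P → W costs 101.
Optimal: W → H → K → P → T → N → W costs 95 (by enumerating all 60 distinct tours).
Excess = 101 − 95 = 6.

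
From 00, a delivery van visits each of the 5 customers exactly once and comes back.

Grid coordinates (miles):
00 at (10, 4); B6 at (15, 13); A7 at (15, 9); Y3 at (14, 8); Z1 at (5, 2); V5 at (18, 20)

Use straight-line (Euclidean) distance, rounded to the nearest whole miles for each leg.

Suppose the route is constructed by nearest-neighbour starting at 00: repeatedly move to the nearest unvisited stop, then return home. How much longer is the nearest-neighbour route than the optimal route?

From 00: Z1=5, Y3=6, A7=7, B6=10, V5=18 → choose Z1 (5).
From Z1: Y3=11, A7=12, B6=15, V5=22 → choose Y3 (11).
From Y3: A7=1, B6=5, V5=13 → choose A7 (1).
From A7: B6=4, V5=11 → choose B6 (4).
From B6: V5=8 → choose V5 (8).
NN route 00 → Z1 → Y3 → A7 → B6 → V5 → 00 costs 47.
Optimal: 00 → B6 → V5 → A7 → Y3 → Z1 → 00 costs 46 (by enumerating all 60 distinct tours).
Excess = 47 − 46 = 1.

Excess over optimum: 1 miles.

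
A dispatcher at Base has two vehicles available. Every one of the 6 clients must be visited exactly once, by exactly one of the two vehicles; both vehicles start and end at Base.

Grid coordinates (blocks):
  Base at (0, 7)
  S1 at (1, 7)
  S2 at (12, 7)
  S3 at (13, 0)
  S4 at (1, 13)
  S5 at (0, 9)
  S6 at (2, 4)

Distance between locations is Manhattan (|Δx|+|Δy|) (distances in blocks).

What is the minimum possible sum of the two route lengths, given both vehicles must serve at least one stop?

There are 2^5 − 1 = 31 ways to divide the 6 stops into two non-empty groups. For each, the best each vehicle can do is its own shortest tour through its group:
  {S1} + {S2, S3, S4, S5, S6}: 2 + 52 = 54
  {S2} + {S1, S3, S4, S5, S6}: 24 + 52 = 76
  {S1, S2} + {S3, S4, S5, S6}: 24 + 52 = 76
  {S3} + {S1, S2, S4, S5, S6}: 40 + 42 = 82
  {S1, S3} + {S2, S4, S5, S6}: 40 + 42 = 82
  {S2, S3} + {S1, S4, S5, S6}: 40 + 22 = 62
  … (31 splits in total)
Best: vehicle 1 Base → S1 → Base = 2; vehicle 2 Base → S2 → S3 → S6 → S4 → S5 → Base = 52; combined 54.

Minimum combined distance: 54 blocks.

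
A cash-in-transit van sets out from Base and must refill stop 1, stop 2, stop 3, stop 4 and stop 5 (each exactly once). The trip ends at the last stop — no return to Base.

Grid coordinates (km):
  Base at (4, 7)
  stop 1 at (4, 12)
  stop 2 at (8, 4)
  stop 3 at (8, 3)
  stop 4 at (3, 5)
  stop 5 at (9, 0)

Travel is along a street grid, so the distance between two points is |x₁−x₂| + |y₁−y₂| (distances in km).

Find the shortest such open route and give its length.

Minimum one-way distance = 24 km.

There are 5! = 120 possible orderings.
Base - stop 1 - stop 2 - stop 3 - stop 4 - stop 5: 5+12+1+7+11 = 36
Base - stop 1 - stop 2 - stop 3 - stop 5 - stop 4: 5+12+1+4+11 = 33
Base - stop 1 - stop 2 - stop 4 - stop 3 - stop 5: 5+12+6+7+4 = 34
Base - stop 1 - stop 2 - stop 4 - stop 5 - stop 3: 5+12+6+11+4 = 38
Base - stop 1 - stop 2 - stop 5 - stop 3 - stop 4: 5+12+5+4+7 = 33
Base - stop 1 - stop 2 - stop 5 - stop 4 - stop 3: 5+12+5+11+7 = 40
Base - stop 1 - stop 3 - stop 2 - stop 4 - stop 5: 5+13+1+6+11 = 36
Base - stop 1 - stop 3 - stop 2 - stop 5 - stop 4: 5+13+1+5+11 = 35
Base - stop 1 - stop 3 - stop 4 - stop 2 - stop 5: 5+13+7+6+5 = 36
Base - stop 1 - stop 3 - stop 4 - stop 5 - stop 2: 5+13+7+11+5 = 41
Base - stop 1 - stop 3 - stop 5 - stop 2 - stop 4: 5+13+4+5+6 = 33
Base - stop 1 - stop 3 - stop 5 - stop 4 - stop 2: 5+13+4+11+6 = 39
Base - stop 1 - stop 4 - stop 2 - stop 3 - stop 5: 5+8+6+1+4 = 24
Base - stop 1 - stop 4 - stop 2 - stop 5 - stop 3: 5+8+6+5+4 = 28
… (106 more)
The minimum is 24.
One shortest path: Base → stop 1 → stop 4 → stop 2 → stop 3 → stop 5.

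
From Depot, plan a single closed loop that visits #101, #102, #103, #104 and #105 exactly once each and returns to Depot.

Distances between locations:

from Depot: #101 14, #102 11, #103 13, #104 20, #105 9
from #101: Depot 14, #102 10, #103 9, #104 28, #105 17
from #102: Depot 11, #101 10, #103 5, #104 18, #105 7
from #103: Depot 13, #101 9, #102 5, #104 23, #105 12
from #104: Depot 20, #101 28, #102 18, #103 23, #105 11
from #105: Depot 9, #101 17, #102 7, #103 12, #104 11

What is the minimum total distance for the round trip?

Depot → #101 → #102 → #103 → #104 → #105 → Depot: 14+10+5+23+11+9 = 72
Depot → #101 → #102 → #103 → #105 → #104 → Depot: 14+10+5+12+11+20 = 72
Depot → #101 → #102 → #104 → #103 → #105 → Depot: 14+10+18+23+12+9 = 86
Depot → #101 → #102 → #104 → #105 → #103 → Depot: 14+10+18+11+12+13 = 78
Depot → #101 → #102 → #105 → #103 → #104 → Depot: 14+10+7+12+23+20 = 86
Depot → #101 → #102 → #105 → #104 → #103 → Depot: 14+10+7+11+23+13 = 78
Depot → #101 → #103 → #102 → #104 → #105 → Depot: 14+9+5+18+11+9 = 66
Depot → #101 → #103 → #102 → #105 → #104 → Depot: 14+9+5+7+11+20 = 66
Depot → #101 → #103 → #104 → #102 → #105 → Depot: 14+9+23+18+7+9 = 80
Depot → #101 → #103 → #104 → #105 → #102 → Depot: 14+9+23+11+7+11 = 75
Depot → #101 → #103 → #105 → #102 → #104 → Depot: 14+9+12+7+18+20 = 80
Depot → #101 → #103 → #105 → #104 → #102 → Depot: 14+9+12+11+18+11 = 75
Depot → #101 → #104 → #102 → #103 → #105 → Depot: 14+28+18+5+12+9 = 86
Depot → #101 → #104 → #102 → #105 → #103 → Depot: 14+28+18+7+12+13 = 92
… (46 more)
The minimum is 66.
One optimal route: Depot → #101 → #103 → #102 → #104 → #105 → Depot (or its reverse).

Shortest round trip = 66.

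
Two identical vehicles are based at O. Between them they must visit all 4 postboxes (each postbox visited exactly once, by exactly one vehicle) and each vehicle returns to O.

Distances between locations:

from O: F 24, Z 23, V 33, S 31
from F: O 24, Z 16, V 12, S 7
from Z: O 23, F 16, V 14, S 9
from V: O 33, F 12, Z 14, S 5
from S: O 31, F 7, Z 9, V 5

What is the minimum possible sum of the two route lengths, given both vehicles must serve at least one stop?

Try each way of splitting the stops between the two vehicles (each non-empty) and, for each split, find the best tour for each vehicle:
  {F} + {Z, V, S}: 48 + 70 = 118
  {Z} + {F, V, S}: 46 + 69 = 115
  {F, Z} + {V, S}: 63 + 69 = 132
  {V} + {F, Z, S}: 66 + 63 = 129
  {F, V} + {Z, S}: 69 + 63 = 132
  {Z, V} + {F, S}: 70 + 62 = 132
  … (7 splits in total)
Best: vehicle 1 O → Z → O = 46; vehicle 2 O → F → S → V → O = 69; combined 115.

Minimum combined distance: 115.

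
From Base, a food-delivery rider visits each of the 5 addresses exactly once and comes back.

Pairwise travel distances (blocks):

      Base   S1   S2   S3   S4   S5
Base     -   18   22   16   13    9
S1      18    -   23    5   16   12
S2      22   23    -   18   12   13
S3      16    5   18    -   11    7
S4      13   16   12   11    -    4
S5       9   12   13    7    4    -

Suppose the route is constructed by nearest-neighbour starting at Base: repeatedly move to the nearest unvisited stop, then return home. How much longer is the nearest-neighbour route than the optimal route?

Excess over optimum: 8 blocks.

Base: S5=9, S4=13, S3=16, S1=18, S2=22 ⇒ S5
S5: S4=4, S3=7, S1=12, S2=13 ⇒ S4
S4: S3=11, S2=12, S1=16 ⇒ S3
S3: S1=5, S2=18 ⇒ S1
S1: S2=23 ⇒ S2
NN route Base → S5 → S4 → S3 → S1 → S2 → Base costs 74.
Optimal: Base → S1 → S3 → S2 → S4 → S5 → Base costs 66 (by enumerating all 60 distinct tours).
Excess = 74 − 66 = 8.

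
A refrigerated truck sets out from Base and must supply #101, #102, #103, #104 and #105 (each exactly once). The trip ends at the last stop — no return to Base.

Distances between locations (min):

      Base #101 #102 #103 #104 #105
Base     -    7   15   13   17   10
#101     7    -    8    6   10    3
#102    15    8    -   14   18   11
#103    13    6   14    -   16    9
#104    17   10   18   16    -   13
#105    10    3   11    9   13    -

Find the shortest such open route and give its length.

51 min — the minimum one-way total.

There are 5! = 120 possible orderings.
Base - #101 - #102 - #103 - #104 - #105: 7+8+14+16+13 = 58
Base - #101 - #102 - #103 - #105 - #104: 7+8+14+9+13 = 51
Base - #101 - #102 - #104 - #103 - #105: 7+8+18+16+9 = 58
Base - #101 - #102 - #104 - #105 - #103: 7+8+18+13+9 = 55
Base - #101 - #102 - #105 - #103 - #104: 7+8+11+9+16 = 51
Base - #101 - #102 - #105 - #104 - #103: 7+8+11+13+16 = 55
Base - #101 - #103 - #102 - #104 - #105: 7+6+14+18+13 = 58
Base - #101 - #103 - #102 - #105 - #104: 7+6+14+11+13 = 51
Base - #101 - #103 - #104 - #102 - #105: 7+6+16+18+11 = 58
Base - #101 - #103 - #104 - #105 - #102: 7+6+16+13+11 = 53
Base - #101 - #103 - #105 - #102 - #104: 7+6+9+11+18 = 51
Base - #101 - #103 - #105 - #104 - #102: 7+6+9+13+18 = 53
Base - #101 - #104 - #102 - #103 - #105: 7+10+18+14+9 = 58
Base - #101 - #104 - #102 - #105 - #103: 7+10+18+11+9 = 55
… (106 more)
The minimum is 51.
One shortest path: Base → #101 → #102 → #103 → #105 → #104.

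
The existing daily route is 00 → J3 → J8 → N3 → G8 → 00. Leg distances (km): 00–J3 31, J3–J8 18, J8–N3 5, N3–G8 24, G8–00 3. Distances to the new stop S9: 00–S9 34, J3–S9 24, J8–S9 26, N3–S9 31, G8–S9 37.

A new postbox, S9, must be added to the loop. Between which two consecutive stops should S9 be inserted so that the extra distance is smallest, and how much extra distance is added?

Adding 27 km by placing S9 on the 00–J3 leg.

Insertion cost between consecutive stops i–j is d(i,S9) + d(S9,j) − d(i,j):
  between 00 and J3: 34 + 24 − 31 = 27
  between J3 and J8: 24 + 26 − 18 = 32
  between J8 and N3: 26 + 31 − 5 = 52
  between N3 and G8: 31 + 37 − 24 = 44
  between G8 and 00: 37 + 34 − 3 = 68
Cheapest insertion is between 00 and J3, adding 27.
New total = 81 + 27 = 108.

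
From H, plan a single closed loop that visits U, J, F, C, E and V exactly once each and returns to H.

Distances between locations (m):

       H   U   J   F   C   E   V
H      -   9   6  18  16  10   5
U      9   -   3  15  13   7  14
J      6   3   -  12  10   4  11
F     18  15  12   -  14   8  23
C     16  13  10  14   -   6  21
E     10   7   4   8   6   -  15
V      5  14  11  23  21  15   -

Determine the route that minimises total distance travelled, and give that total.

There are 360 distinct closed tours to check (reversals are equivalent).
H→U→J→F→C→E→V→H: 9+3+12+14+6+15+5 = 64
H→U→J→F→C→V→E→H: 9+3+12+14+21+15+10 = 84
H→U→J→F→E→C→V→H: 9+3+12+8+6+21+5 = 64
H→U→J→F→E→V→C→H: 9+3+12+8+15+21+16 = 84
H→U→J→F→V→C→E→H: 9+3+12+23+21+6+10 = 84
H→U→J→F→V→E→C→H: 9+3+12+23+15+6+16 = 84
H→U→J→C→F→E→V→H: 9+3+10+14+8+15+5 = 64
H→U→J→C→F→V→E→H: 9+3+10+14+23+15+10 = 84
… (352 more)
The minimum is 64.
One optimal route: H → U → J → F → C → E → V → H (or its reverse).

64 m — the shortest possible round trip.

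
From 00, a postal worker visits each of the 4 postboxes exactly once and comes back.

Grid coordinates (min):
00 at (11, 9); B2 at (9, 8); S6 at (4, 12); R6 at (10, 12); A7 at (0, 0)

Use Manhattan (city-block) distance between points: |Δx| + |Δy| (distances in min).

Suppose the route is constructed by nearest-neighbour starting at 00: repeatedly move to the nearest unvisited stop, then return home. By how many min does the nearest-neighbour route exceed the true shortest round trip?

From 00: B2=3, R6=4, S6=10, A7=20 → choose B2 (3).
From B2: R6=5, S6=9, A7=17 → choose R6 (5).
From R6: S6=6, A7=22 → choose S6 (6).
From S6: A7=16 → choose A7 (16).
NN route 00 → B2 → R6 → S6 → A7 → 00 costs 50.
Optimal: 00 → B2 → A7 → S6 → R6 → 00 costs 46 (by enumerating all 12 distinct tours).
Excess = 50 − 46 = 4.

Excess over optimum: 4 min.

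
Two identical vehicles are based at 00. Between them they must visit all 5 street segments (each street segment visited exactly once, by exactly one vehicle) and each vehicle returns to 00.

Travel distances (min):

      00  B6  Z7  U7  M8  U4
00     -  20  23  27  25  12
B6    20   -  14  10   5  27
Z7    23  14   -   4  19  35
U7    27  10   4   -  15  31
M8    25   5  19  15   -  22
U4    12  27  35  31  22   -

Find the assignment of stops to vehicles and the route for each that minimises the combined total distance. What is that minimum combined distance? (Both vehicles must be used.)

Check every non-empty split of the stops between the two vehicles; for each half take its own optimal tour:
  {B6} + {Z7, U7, M8, U4}: 40 + 76 = 116
  {Z7} + {B6, U7, M8, U4}: 46 + 76 = 122
  {B6, Z7} + {U7, M8, U4}: 57 + 76 = 133
  {U7} + {B6, Z7, M8, U4}: 54 + 76 = 130
  {B6, U7} + {Z7, M8, U4}: 57 + 76 = 133
  {Z7, U7} + {B6, M8, U4}: 54 + 59 = 113
  … (15 splits in total)
  {B6, Z7, U7, M8} + {U4}: 67 + 24 = 91  ← best
Best: vehicle 1 00 → B6 → M8 → U7 → Z7 → 00 = 67; vehicle 2 00 → U4 → 00 = 24; combined 91.

Minimum combined distance: 91 min.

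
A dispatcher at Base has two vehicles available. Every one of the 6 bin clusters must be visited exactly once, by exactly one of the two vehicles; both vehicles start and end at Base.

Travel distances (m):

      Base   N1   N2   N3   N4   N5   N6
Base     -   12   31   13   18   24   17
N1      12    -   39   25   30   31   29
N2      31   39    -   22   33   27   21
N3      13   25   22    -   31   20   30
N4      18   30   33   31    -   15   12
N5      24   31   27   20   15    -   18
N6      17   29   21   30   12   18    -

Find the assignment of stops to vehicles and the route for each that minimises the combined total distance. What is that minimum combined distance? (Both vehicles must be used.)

Check every non-empty split of the stops between the two vehicles; for each half take its own optimal tour:
  {N1} + {N2, N3, N4, N5, N6}: 24 + 106 = 130
  {N2} + {N1, N3, N4, N5, N6}: 62 + 101 = 163
  {N1, N2} + {N3, N4, N5, N6}: 82 + 77 = 159
  {N3} + {N1, N2, N4, N5, N6}: 26 + 121 = 147
  {N1, N3} + {N2, N4, N5, N6}: 50 + 98 = 148
  {N2, N3} + {N1, N4, N5, N6}: 66 + 87 = 153
  … (31 splits in total)
Best: vehicle 1 Base → N1 → Base = 24; vehicle 2 Base → N3 → N2 → N5 → N4 → N6 → Base = 106; combined 130.

130 m — the smallest possible combined total.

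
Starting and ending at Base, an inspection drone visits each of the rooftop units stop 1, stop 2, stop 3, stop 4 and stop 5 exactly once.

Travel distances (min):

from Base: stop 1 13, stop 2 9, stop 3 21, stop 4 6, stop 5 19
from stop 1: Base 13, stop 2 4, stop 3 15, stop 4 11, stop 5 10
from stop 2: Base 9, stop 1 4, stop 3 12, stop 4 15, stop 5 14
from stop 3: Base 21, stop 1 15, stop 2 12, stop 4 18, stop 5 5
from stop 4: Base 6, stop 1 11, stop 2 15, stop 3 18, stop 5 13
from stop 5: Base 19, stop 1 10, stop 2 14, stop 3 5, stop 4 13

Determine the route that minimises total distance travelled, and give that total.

Base→stop 1→stop 2→stop 3→stop 4→stop 5→Base: 13+4+12+18+13+19 = 79
Base→stop 1→stop 2→stop 3→stop 5→stop 4→Base: 13+4+12+5+13+6 = 53
Base→stop 1→stop 2→stop 4→stop 3→stop 5→Base: 13+4+15+18+5+19 = 74
Base→stop 1→stop 2→stop 4→stop 5→stop 3→Base: 13+4+15+13+5+21 = 71
Base→stop 1→stop 2→stop 5→stop 3→stop 4→Base: 13+4+14+5+18+6 = 60
Base→stop 1→stop 2→stop 5→stop 4→stop 3→Base: 13+4+14+13+18+21 = 83
Base→stop 1→stop 3→stop 2→stop 4→stop 5→Base: 13+15+12+15+13+19 = 87
Base→stop 1→stop 3→stop 2→stop 5→stop 4→Base: 13+15+12+14+13+6 = 73
Base→stop 1→stop 3→stop 4→stop 2→stop 5→Base: 13+15+18+15+14+19 = 94
Base→stop 1→stop 3→stop 4→stop 5→stop 2→Base: 13+15+18+13+14+9 = 82
Base→stop 1→stop 3→stop 5→stop 2→stop 4→Base: 13+15+5+14+15+6 = 68
Base→stop 1→stop 3→stop 5→stop 4→stop 2→Base: 13+15+5+13+15+9 = 70
Base→stop 1→stop 4→stop 2→stop 3→stop 5→Base: 13+11+15+12+5+19 = 75
Base→stop 1→stop 4→stop 2→stop 5→stop 3→Base: 13+11+15+14+5+21 = 79
… (46 more)
Base→stop 2→stop 1→stop 3→stop 5→stop 4→Base: 9+4+15+5+13+6 = 52  ← best
The minimum is 52.
One optimal route: Base → stop 2 → stop 1 → stop 3 → stop 5 → stop 4 → Base (or its reverse).

Shortest round trip = 52 min.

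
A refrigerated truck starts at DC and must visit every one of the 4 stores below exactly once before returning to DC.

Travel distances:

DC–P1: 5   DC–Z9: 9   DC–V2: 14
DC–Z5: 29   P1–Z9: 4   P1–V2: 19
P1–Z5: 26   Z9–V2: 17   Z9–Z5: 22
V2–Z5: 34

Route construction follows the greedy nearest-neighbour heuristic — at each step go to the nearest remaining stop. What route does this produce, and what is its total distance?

At DC the remaining stops are P1 5, Z9 9, V2 14, Z5 29; go to P1.
At P1 the remaining stops are Z9 4, V2 19, Z5 26; go to Z9.
At Z9 the remaining stops are V2 17, Z5 22; go to V2.
At V2 the remaining stops are Z5 34; go to Z5.
Return Z5→DC: 29.
Total = 5 + 4 + 17 + 34 + 29 = 89.

Total distance 89 via the nearest-neighbour route DC → P1 → Z9 → V2 → Z5 → DC.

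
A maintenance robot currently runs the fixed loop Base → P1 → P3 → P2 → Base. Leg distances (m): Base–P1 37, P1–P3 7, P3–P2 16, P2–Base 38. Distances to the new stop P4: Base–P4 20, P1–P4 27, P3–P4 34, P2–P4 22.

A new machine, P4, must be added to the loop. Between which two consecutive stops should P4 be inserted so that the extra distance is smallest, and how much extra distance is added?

Insertion cost between consecutive stops i–j is d(i,P4) + d(P4,j) − d(i,j):
  between Base and P1: 20 + 27 − 37 = 10
  between P1 and P3: 27 + 34 − 7 = 54
  between P3 and P2: 34 + 22 − 16 = 40
  between P2 and Base: 22 + 20 − 38 = 4
Cheapest insertion is between P2 and Base, adding 4.
New total = 98 + 4 = 102.

Minimum extra distance: 4 m, inserting P4 between P2 and Base.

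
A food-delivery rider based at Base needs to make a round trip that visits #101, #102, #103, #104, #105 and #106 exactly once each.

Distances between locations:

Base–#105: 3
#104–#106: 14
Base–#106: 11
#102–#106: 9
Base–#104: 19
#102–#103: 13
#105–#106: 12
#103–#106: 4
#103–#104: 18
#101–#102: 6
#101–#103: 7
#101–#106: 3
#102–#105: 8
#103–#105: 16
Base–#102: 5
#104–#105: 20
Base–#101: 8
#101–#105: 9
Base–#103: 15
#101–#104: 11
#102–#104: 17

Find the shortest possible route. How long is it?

59 — the shortest possible round trip.

With 6 stops there are 6!/2 = 360 distinct round trips (a route and its reverse cost the same).
Base → #101 → #102 → #103 → #104 → #105 → #106 → Base: 8+6+13+18+20+12+11 = 88
Base → #101 → #102 → #103 → #104 → #106 → #105 → Base: 8+6+13+18+14+12+3 = 74
Base → #101 → #102 → #103 → #105 → #104 → #106 → Base: 8+6+13+16+20+14+11 = 88
Base → #101 → #102 → #103 → #105 → #106 → #104 → Base: 8+6+13+16+12+14+19 = 88
Base → #101 → #102 → #103 → #106 → #104 → #105 → Base: 8+6+13+4+14+20+3 = 68
Base → #101 → #102 → #103 → #106 → #105 → #104 → Base: 8+6+13+4+12+20+19 = 82
Base → #101 → #102 → #104 → #103 → #105 → #106 → Base: 8+6+17+18+16+12+11 = 88
Base → #101 → #102 → #104 → #103 → #106 → #105 → Base: 8+6+17+18+4+12+3 = 68
… (352 more)
Base → #102 → #101 → #103 → #106 → #104 → #105 → Base: 5+6+7+4+14+20+3 = 59  ← best
The minimum is 59.
One optimal route: Base → #102 → #101 → #103 → #106 → #104 → #105 → Base (or its reverse).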